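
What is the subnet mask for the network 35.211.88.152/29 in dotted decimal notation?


/29 means 29 network bits, 3 host bits
Binary: 11111111111111111111111111111000
Mask: 255.255.255.248


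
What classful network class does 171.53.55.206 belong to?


First octet: 171
Binary: 10101011
10xxxxxx -> Class B (128-191)
Class B, default mask 255.255.0.0 (/16)


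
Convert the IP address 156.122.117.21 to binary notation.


156 = 10011100
122 = 01111010
117 = 01110101
21 = 00010101
Binary: 10011100.01111010.01110101.00010101


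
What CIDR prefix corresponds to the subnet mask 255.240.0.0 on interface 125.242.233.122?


Binary: 11111111.11110000.00000000.00000000
Count leading 1s
Prefix: /12


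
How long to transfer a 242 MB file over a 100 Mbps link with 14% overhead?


Effective throughput = 100 * (1 - 14/100) = 86 Mbps
File size in Mb = 242 * 8 = 1936 Mb
Time = 1936 / 86
Time = 22.5116 seconds


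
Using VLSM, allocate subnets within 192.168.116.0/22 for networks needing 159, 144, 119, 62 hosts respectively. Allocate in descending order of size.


159 hosts -> /24 (254 usable): 192.168.116.0/24
144 hosts -> /24 (254 usable): 192.168.117.0/24
119 hosts -> /25 (126 usable): 192.168.118.0/25
62 hosts -> /26 (62 usable): 192.168.118.128/26
Allocation: 192.168.116.0/24 (159 hosts, 254 usable); 192.168.117.0/24 (144 hosts, 254 usable); 192.168.118.0/25 (119 hosts, 126 usable); 192.168.118.128/26 (62 hosts, 62 usable)


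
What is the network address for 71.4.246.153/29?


IP:   01000111.00000100.11110110.10011001
Mask: 11111111.11111111.11111111.11111000
AND operation:
Net:  01000111.00000100.11110110.10011000
Network: 71.4.246.152/29


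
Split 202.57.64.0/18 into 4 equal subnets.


New prefix = 18 + 2 = 20
Each subnet has 4096 addresses
  202.57.64.0/20
  202.57.80.0/20
  202.57.96.0/20
  202.57.112.0/20
Subnets: 202.57.64.0/20, 202.57.80.0/20, 202.57.96.0/20, 202.57.112.0/20


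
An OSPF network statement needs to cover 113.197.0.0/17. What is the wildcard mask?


Subnet mask: 255.255.128.0
Wildcard = 255.255.255.255 - subnet mask
255 - 255 = 0
255 - 255 = 0
255 - 128 = 127
255 - 0 = 255
Wildcard: 0.0.127.255


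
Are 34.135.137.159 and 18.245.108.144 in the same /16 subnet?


Mask: 255.255.0.0
34.135.137.159 AND mask = 34.135.0.0
18.245.108.144 AND mask = 18.245.0.0
No, different subnets (34.135.0.0 vs 18.245.0.0)


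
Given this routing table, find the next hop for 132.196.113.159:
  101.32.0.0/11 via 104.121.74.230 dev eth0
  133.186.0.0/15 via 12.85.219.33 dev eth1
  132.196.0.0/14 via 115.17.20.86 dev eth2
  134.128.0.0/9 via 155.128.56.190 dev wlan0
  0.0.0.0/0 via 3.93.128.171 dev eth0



Longest prefix match for 132.196.113.159:
  /11 101.32.0.0: no
  /15 133.186.0.0: no
  /14 132.196.0.0: MATCH
  /9 134.128.0.0: no
  /0 0.0.0.0: MATCH
Selected: next-hop 115.17.20.86 via eth2 (matched /14)


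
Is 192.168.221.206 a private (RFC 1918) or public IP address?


RFC 1918 private ranges:
  10.0.0.0/8 (10.0.0.0 - 10.255.255.255)
  172.16.0.0/12 (172.16.0.0 - 172.31.255.255)
  192.168.0.0/16 (192.168.0.0 - 192.168.255.255)
Private (in 192.168.0.0/16)


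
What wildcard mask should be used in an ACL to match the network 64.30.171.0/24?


Subnet mask: 255.255.255.0
Wildcard = 255.255.255.255 - subnet mask
255 - 255 = 0
255 - 255 = 0
255 - 255 = 0
255 - 0 = 255
Wildcard: 0.0.0.255


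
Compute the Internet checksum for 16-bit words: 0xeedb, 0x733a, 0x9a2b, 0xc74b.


Sum all words (with carry folding):
+ 0xeedb = 0xeedb
+ 0x733a = 0x6216
+ 0x9a2b = 0xfc41
+ 0xc74b = 0xc38d
One's complement: ~0xc38d
Checksum = 0x3c72


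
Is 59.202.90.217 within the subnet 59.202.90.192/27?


Subnet network: 59.202.90.192
Test IP AND mask: 59.202.90.192
Yes, 59.202.90.217 is in 59.202.90.192/27


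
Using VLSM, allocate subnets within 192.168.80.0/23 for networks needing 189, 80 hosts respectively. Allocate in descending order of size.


189 hosts -> /24 (254 usable): 192.168.80.0/24
80 hosts -> /25 (126 usable): 192.168.81.0/25
Allocation: 192.168.80.0/24 (189 hosts, 254 usable); 192.168.81.0/25 (80 hosts, 126 usable)


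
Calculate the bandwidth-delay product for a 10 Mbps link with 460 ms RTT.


BDP = bandwidth * RTT
= 10 Mbps * 460 ms
= 10 * 1e6 * 460 / 1000 bits
= 4600000 bits
= 575000 bytes
= 561.5234 KB
BDP = 4600000 bits (575000 bytes)


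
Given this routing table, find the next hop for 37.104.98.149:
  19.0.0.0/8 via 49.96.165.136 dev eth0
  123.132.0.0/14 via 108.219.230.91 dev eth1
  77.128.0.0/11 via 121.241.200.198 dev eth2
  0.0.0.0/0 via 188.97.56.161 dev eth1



Longest prefix match for 37.104.98.149:
  /8 19.0.0.0: no
  /14 123.132.0.0: no
  /11 77.128.0.0: no
  /0 0.0.0.0: MATCH
Selected: next-hop 188.97.56.161 via eth1 (matched /0)


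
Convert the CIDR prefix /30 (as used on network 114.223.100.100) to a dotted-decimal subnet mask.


/30 means 30 network bits, 2 host bits
Binary: 11111111111111111111111111111100
Mask: 255.255.255.252


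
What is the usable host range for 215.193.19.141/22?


Network: 215.193.16.0
Broadcast: 215.193.19.255
First usable = network + 1
Last usable = broadcast - 1
Range: 215.193.16.1 to 215.193.19.254


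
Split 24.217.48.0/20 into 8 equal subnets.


New prefix = 20 + 3 = 23
Each subnet has 512 addresses
  24.217.48.0/23
  24.217.50.0/23
  24.217.52.0/23
  24.217.54.0/23
  24.217.56.0/23
  24.217.58.0/23
  24.217.60.0/23
  24.217.62.0/23
Subnets: 24.217.48.0/23, 24.217.50.0/23, 24.217.52.0/23, 24.217.54.0/23, 24.217.56.0/23, 24.217.58.0/23, 24.217.60.0/23, 24.217.62.0/23


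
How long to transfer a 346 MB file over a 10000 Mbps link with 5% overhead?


Effective throughput = 10000 * (1 - 5/100) = 9500 Mbps
File size in Mb = 346 * 8 = 2768 Mb
Time = 2768 / 9500
Time = 0.2914 seconds


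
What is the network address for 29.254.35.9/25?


IP:   00011101.11111110.00100011.00001001
Mask: 11111111.11111111.11111111.10000000
AND operation:
Net:  00011101.11111110.00100011.00000000
Network: 29.254.35.0/25


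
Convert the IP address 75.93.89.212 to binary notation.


75 = 01001011
93 = 01011101
89 = 01011001
212 = 11010100
Binary: 01001011.01011101.01011001.11010100


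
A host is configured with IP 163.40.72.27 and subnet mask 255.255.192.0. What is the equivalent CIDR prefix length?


Binary: 11111111.11111111.11000000.00000000
Count leading 1s
Prefix: /18


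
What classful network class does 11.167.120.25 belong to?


First octet: 11
Binary: 00001011
0xxxxxxx -> Class A (1-126)
Class A, default mask 255.0.0.0 (/8)


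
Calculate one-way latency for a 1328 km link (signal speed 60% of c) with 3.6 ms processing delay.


Speed = 0.6 * 3e5 km/s = 180000 km/s
Propagation delay = 1328 / 180000 = 0.0074 s = 7.3778 ms
Processing delay = 3.6 ms
Total one-way latency = 10.9778 ms


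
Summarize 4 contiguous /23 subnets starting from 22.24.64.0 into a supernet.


Original prefix: /23
Number of subnets: 4 = 2^2
New prefix = 23 - 2 = 21
Supernet: 22.24.64.0/21


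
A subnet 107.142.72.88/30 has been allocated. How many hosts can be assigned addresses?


Host bits = 32 - 30 = 2
Total addresses = 2^2 = 4
Usable = total - 2 (network and broadcast)
Usable hosts: 2


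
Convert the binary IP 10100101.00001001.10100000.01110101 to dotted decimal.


10100101 = 165
00001001 = 9
10100000 = 160
01110101 = 117
IP: 165.9.160.117


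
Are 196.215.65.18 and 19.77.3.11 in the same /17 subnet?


Mask: 255.255.128.0
196.215.65.18 AND mask = 196.215.0.0
19.77.3.11 AND mask = 19.77.0.0
No, different subnets (196.215.0.0 vs 19.77.0.0)


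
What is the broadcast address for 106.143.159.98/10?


Network: 106.128.0.0/10
Host bits = 22
Set all host bits to 1:
Broadcast: 106.191.255.255


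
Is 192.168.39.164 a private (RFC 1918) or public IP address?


RFC 1918 private ranges:
  10.0.0.0/8 (10.0.0.0 - 10.255.255.255)
  172.16.0.0/12 (172.16.0.0 - 172.31.255.255)
  192.168.0.0/16 (192.168.0.0 - 192.168.255.255)
Private (in 192.168.0.0/16)


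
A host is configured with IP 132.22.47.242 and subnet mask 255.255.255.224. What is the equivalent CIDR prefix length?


Binary: 11111111.11111111.11111111.11100000
Count leading 1s
Prefix: /27


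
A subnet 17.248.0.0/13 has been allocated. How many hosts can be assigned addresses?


Host bits = 32 - 13 = 19
Total addresses = 2^19 = 524288
Usable = total - 2 (network and broadcast)
Usable hosts: 524286


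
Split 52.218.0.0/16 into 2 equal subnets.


New prefix = 16 + 1 = 17
Each subnet has 32768 addresses
  52.218.0.0/17
  52.218.128.0/17
Subnets: 52.218.0.0/17, 52.218.128.0/17


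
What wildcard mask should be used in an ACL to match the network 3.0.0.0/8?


Subnet mask: 255.0.0.0
Wildcard = 255.255.255.255 - subnet mask
255 - 255 = 0
255 - 0 = 255
255 - 0 = 255
255 - 0 = 255
Wildcard: 0.255.255.255


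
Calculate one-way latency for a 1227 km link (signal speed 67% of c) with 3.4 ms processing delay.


Speed = 0.67 * 3e5 km/s = 201000 km/s
Propagation delay = 1227 / 201000 = 0.0061 s = 6.1045 ms
Processing delay = 3.4 ms
Total one-way latency = 9.5045 ms


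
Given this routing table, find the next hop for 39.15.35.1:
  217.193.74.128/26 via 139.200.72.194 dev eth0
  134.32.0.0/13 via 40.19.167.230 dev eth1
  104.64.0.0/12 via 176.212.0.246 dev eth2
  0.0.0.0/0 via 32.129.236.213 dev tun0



Longest prefix match for 39.15.35.1:
  /26 217.193.74.128: no
  /13 134.32.0.0: no
  /12 104.64.0.0: no
  /0 0.0.0.0: MATCH
Selected: next-hop 32.129.236.213 via tun0 (matched /0)


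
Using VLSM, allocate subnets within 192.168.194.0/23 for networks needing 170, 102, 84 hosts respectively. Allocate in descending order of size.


170 hosts -> /24 (254 usable): 192.168.194.0/24
102 hosts -> /25 (126 usable): 192.168.195.0/25
84 hosts -> /25 (126 usable): 192.168.195.128/25
Allocation: 192.168.194.0/24 (170 hosts, 254 usable); 192.168.195.0/25 (102 hosts, 126 usable); 192.168.195.128/25 (84 hosts, 126 usable)


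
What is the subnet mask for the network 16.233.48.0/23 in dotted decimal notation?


/23 means 23 network bits, 9 host bits
Binary: 11111111111111111111111000000000
Mask: 255.255.254.0


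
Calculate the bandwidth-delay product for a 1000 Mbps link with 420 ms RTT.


BDP = bandwidth * RTT
= 1000 Mbps * 420 ms
= 1000 * 1e6 * 420 / 1000 bits
= 420000000 bits
= 52500000 bytes
= 51269.5312 KB
BDP = 420000000 bits (52500000 bytes)


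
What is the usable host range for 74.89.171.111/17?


Network: 74.89.128.0
Broadcast: 74.89.255.255
First usable = network + 1
Last usable = broadcast - 1
Range: 74.89.128.1 to 74.89.255.254


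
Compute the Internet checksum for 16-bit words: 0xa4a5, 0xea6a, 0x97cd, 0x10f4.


Sum all words (with carry folding):
+ 0xa4a5 = 0xa4a5
+ 0xea6a = 0x8f10
+ 0x97cd = 0x26de
+ 0x10f4 = 0x37d2
One's complement: ~0x37d2
Checksum = 0xc82d


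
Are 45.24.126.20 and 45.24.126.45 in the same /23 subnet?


Mask: 255.255.254.0
45.24.126.20 AND mask = 45.24.126.0
45.24.126.45 AND mask = 45.24.126.0
Yes, same subnet (45.24.126.0)


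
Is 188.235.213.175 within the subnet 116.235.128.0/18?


Subnet network: 116.235.128.0
Test IP AND mask: 188.235.192.0
No, 188.235.213.175 is not in 116.235.128.0/18


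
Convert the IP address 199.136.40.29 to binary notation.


199 = 11000111
136 = 10001000
40 = 00101000
29 = 00011101
Binary: 11000111.10001000.00101000.00011101


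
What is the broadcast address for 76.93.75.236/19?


Network: 76.93.64.0/19
Host bits = 13
Set all host bits to 1:
Broadcast: 76.93.95.255


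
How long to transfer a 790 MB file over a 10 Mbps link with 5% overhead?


Effective throughput = 10 * (1 - 5/100) = 9.5 Mbps
File size in Mb = 790 * 8 = 6320 Mb
Time = 6320 / 9.5
Time = 665.2632 seconds


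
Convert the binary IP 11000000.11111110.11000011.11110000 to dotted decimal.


11000000 = 192
11111110 = 254
11000011 = 195
11110000 = 240
IP: 192.254.195.240


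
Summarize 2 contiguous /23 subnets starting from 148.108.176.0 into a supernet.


Original prefix: /23
Number of subnets: 2 = 2^1
New prefix = 23 - 1 = 22
Supernet: 148.108.176.0/22


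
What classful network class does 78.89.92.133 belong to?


First octet: 78
Binary: 01001110
0xxxxxxx -> Class A (1-126)
Class A, default mask 255.0.0.0 (/8)


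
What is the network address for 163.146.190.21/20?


IP:   10100011.10010010.10111110.00010101
Mask: 11111111.11111111.11110000.00000000
AND operation:
Net:  10100011.10010010.10110000.00000000
Network: 163.146.176.0/20


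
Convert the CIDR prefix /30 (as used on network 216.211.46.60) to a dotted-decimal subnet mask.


/30 means 30 network bits, 2 host bits
Binary: 11111111111111111111111111111100
Mask: 255.255.255.252


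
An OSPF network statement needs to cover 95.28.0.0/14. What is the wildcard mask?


Subnet mask: 255.252.0.0
Wildcard = 255.255.255.255 - subnet mask
255 - 255 = 0
255 - 252 = 3
255 - 0 = 255
255 - 0 = 255
Wildcard: 0.3.255.255


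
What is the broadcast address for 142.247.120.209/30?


Network: 142.247.120.208/30
Host bits = 2
Set all host bits to 1:
Broadcast: 142.247.120.211


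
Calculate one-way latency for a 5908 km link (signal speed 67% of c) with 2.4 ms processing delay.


Speed = 0.67 * 3e5 km/s = 201000 km/s
Propagation delay = 5908 / 201000 = 0.0294 s = 29.393 ms
Processing delay = 2.4 ms
Total one-way latency = 31.793 ms


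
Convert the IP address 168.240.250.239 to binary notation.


168 = 10101000
240 = 11110000
250 = 11111010
239 = 11101111
Binary: 10101000.11110000.11111010.11101111


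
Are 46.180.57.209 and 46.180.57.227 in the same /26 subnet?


Mask: 255.255.255.192
46.180.57.209 AND mask = 46.180.57.192
46.180.57.227 AND mask = 46.180.57.192
Yes, same subnet (46.180.57.192)


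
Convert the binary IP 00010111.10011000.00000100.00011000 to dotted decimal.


00010111 = 23
10011000 = 152
00000100 = 4
00011000 = 24
IP: 23.152.4.24


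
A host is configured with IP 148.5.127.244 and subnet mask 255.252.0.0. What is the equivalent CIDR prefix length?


Binary: 11111111.11111100.00000000.00000000
Count leading 1s
Prefix: /14


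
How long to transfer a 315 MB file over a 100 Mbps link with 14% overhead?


Effective throughput = 100 * (1 - 14/100) = 86 Mbps
File size in Mb = 315 * 8 = 2520 Mb
Time = 2520 / 86
Time = 29.3023 seconds


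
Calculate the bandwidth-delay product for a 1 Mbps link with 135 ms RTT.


BDP = bandwidth * RTT
= 1 Mbps * 135 ms
= 1 * 1e6 * 135 / 1000 bits
= 135000 bits
= 16875 bytes
= 16.4795 KB
BDP = 135000 bits (16875 bytes)


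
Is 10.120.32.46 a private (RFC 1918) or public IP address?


RFC 1918 private ranges:
  10.0.0.0/8 (10.0.0.0 - 10.255.255.255)
  172.16.0.0/12 (172.16.0.0 - 172.31.255.255)
  192.168.0.0/16 (192.168.0.0 - 192.168.255.255)
Private (in 10.0.0.0/8)


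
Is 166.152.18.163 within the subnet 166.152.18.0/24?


Subnet network: 166.152.18.0
Test IP AND mask: 166.152.18.0
Yes, 166.152.18.163 is in 166.152.18.0/24


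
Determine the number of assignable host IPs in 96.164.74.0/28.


Host bits = 32 - 28 = 4
Total addresses = 2^4 = 16
Usable = total - 2 (network and broadcast)
Usable hosts: 14


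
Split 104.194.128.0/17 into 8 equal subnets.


New prefix = 17 + 3 = 20
Each subnet has 4096 addresses
  104.194.128.0/20
  104.194.144.0/20
  104.194.160.0/20
  104.194.176.0/20
  104.194.192.0/20
  104.194.208.0/20
  104.194.224.0/20
  104.194.240.0/20
Subnets: 104.194.128.0/20, 104.194.144.0/20, 104.194.160.0/20, 104.194.176.0/20, 104.194.192.0/20, 104.194.208.0/20, 104.194.224.0/20, 104.194.240.0/20


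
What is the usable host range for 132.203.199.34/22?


Network: 132.203.196.0
Broadcast: 132.203.199.255
First usable = network + 1
Last usable = broadcast - 1
Range: 132.203.196.1 to 132.203.199.254


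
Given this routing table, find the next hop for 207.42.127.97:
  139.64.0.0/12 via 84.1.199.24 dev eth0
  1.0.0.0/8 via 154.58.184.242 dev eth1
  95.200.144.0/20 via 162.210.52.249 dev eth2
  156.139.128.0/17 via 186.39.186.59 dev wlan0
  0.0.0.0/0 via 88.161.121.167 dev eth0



Longest prefix match for 207.42.127.97:
  /12 139.64.0.0: no
  /8 1.0.0.0: no
  /20 95.200.144.0: no
  /17 156.139.128.0: no
  /0 0.0.0.0: MATCH
Selected: next-hop 88.161.121.167 via eth0 (matched /0)


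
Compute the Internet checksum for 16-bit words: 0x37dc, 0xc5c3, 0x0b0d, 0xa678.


Sum all words (with carry folding):
+ 0x37dc = 0x37dc
+ 0xc5c3 = 0xfd9f
+ 0x0b0d = 0x08ad
+ 0xa678 = 0xaf25
One's complement: ~0xaf25
Checksum = 0x50da


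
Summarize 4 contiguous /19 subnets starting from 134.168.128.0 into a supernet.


Original prefix: /19
Number of subnets: 4 = 2^2
New prefix = 19 - 2 = 17
Supernet: 134.168.128.0/17


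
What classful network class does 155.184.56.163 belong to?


First octet: 155
Binary: 10011011
10xxxxxx -> Class B (128-191)
Class B, default mask 255.255.0.0 (/16)


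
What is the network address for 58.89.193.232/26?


IP:   00111010.01011001.11000001.11101000
Mask: 11111111.11111111.11111111.11000000
AND operation:
Net:  00111010.01011001.11000001.11000000
Network: 58.89.193.192/26


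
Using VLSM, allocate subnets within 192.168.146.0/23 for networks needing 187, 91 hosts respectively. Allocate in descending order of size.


187 hosts -> /24 (254 usable): 192.168.146.0/24
91 hosts -> /25 (126 usable): 192.168.147.0/25
Allocation: 192.168.146.0/24 (187 hosts, 254 usable); 192.168.147.0/25 (91 hosts, 126 usable)


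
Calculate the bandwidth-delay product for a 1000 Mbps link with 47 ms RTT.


BDP = bandwidth * RTT
= 1000 Mbps * 47 ms
= 1000 * 1e6 * 47 / 1000 bits
= 47000000 bits
= 5875000 bytes
= 5737.3047 KB
BDP = 47000000 bits (5875000 bytes)


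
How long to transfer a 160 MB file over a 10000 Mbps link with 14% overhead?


Effective throughput = 10000 * (1 - 14/100) = 8600 Mbps
File size in Mb = 160 * 8 = 1280 Mb
Time = 1280 / 8600
Time = 0.1488 seconds


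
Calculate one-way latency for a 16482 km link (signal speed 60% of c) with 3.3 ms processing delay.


Speed = 0.6 * 3e5 km/s = 180000 km/s
Propagation delay = 16482 / 180000 = 0.0916 s = 91.5667 ms
Processing delay = 3.3 ms
Total one-way latency = 94.8667 ms


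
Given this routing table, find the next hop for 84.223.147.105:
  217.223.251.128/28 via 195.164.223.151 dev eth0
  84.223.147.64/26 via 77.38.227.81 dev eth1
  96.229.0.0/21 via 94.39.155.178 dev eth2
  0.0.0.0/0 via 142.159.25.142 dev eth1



Longest prefix match for 84.223.147.105:
  /28 217.223.251.128: no
  /26 84.223.147.64: MATCH
  /21 96.229.0.0: no
  /0 0.0.0.0: MATCH
Selected: next-hop 77.38.227.81 via eth1 (matched /26)


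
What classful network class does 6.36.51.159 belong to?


First octet: 6
Binary: 00000110
0xxxxxxx -> Class A (1-126)
Class A, default mask 255.0.0.0 (/8)


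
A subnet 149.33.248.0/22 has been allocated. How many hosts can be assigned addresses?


Host bits = 32 - 22 = 10
Total addresses = 2^10 = 1024
Usable = total - 2 (network and broadcast)
Usable hosts: 1022


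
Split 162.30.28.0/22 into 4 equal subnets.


New prefix = 22 + 2 = 24
Each subnet has 256 addresses
  162.30.28.0/24
  162.30.29.0/24
  162.30.30.0/24
  162.30.31.0/24
Subnets: 162.30.28.0/24, 162.30.29.0/24, 162.30.30.0/24, 162.30.31.0/24


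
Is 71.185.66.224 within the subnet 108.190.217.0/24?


Subnet network: 108.190.217.0
Test IP AND mask: 71.185.66.0
No, 71.185.66.224 is not in 108.190.217.0/24


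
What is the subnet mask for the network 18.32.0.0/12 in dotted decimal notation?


/12 means 12 network bits, 20 host bits
Binary: 11111111111100000000000000000000
Mask: 255.240.0.0


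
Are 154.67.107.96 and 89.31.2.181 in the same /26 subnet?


Mask: 255.255.255.192
154.67.107.96 AND mask = 154.67.107.64
89.31.2.181 AND mask = 89.31.2.128
No, different subnets (154.67.107.64 vs 89.31.2.128)


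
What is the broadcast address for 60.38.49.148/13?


Network: 60.32.0.0/13
Host bits = 19
Set all host bits to 1:
Broadcast: 60.39.255.255


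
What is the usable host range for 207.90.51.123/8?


Network: 207.0.0.0
Broadcast: 207.255.255.255
First usable = network + 1
Last usable = broadcast - 1
Range: 207.0.0.1 to 207.255.255.254


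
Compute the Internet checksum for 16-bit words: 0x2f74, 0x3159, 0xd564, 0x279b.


Sum all words (with carry folding):
+ 0x2f74 = 0x2f74
+ 0x3159 = 0x60cd
+ 0xd564 = 0x3632
+ 0x279b = 0x5dcd
One's complement: ~0x5dcd
Checksum = 0xa232


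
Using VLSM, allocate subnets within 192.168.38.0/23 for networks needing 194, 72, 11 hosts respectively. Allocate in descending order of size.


194 hosts -> /24 (254 usable): 192.168.38.0/24
72 hosts -> /25 (126 usable): 192.168.39.0/25
11 hosts -> /28 (14 usable): 192.168.39.128/28
Allocation: 192.168.38.0/24 (194 hosts, 254 usable); 192.168.39.0/25 (72 hosts, 126 usable); 192.168.39.128/28 (11 hosts, 14 usable)


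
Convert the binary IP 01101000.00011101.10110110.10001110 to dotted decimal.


01101000 = 104
00011101 = 29
10110110 = 182
10001110 = 142
IP: 104.29.182.142


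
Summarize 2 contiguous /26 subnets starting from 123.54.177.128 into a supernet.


Original prefix: /26
Number of subnets: 2 = 2^1
New prefix = 26 - 1 = 25
Supernet: 123.54.177.128/25


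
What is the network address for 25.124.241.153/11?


IP:   00011001.01111100.11110001.10011001
Mask: 11111111.11100000.00000000.00000000
AND operation:
Net:  00011001.01100000.00000000.00000000
Network: 25.96.0.0/11


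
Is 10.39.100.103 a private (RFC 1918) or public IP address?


RFC 1918 private ranges:
  10.0.0.0/8 (10.0.0.0 - 10.255.255.255)
  172.16.0.0/12 (172.16.0.0 - 172.31.255.255)
  192.168.0.0/16 (192.168.0.0 - 192.168.255.255)
Private (in 10.0.0.0/8)


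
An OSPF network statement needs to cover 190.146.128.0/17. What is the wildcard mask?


Subnet mask: 255.255.128.0
Wildcard = 255.255.255.255 - subnet mask
255 - 255 = 0
255 - 255 = 0
255 - 128 = 127
255 - 0 = 255
Wildcard: 0.0.127.255


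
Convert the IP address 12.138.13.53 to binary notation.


12 = 00001100
138 = 10001010
13 = 00001101
53 = 00110101
Binary: 00001100.10001010.00001101.00110101


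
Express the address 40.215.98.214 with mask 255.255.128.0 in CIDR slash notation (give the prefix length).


Binary: 11111111.11111111.10000000.00000000
Count leading 1s
Prefix: /17


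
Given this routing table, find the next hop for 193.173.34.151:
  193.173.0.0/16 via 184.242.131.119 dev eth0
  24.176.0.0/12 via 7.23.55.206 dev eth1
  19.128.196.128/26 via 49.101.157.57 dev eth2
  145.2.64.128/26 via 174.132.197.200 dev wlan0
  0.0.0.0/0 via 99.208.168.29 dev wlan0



Longest prefix match for 193.173.34.151:
  /16 193.173.0.0: MATCH
  /12 24.176.0.0: no
  /26 19.128.196.128: no
  /26 145.2.64.128: no
  /0 0.0.0.0: MATCH
Selected: next-hop 184.242.131.119 via eth0 (matched /16)


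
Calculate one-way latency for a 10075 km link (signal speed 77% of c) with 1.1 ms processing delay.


Speed = 0.77 * 3e5 km/s = 231000 km/s
Propagation delay = 10075 / 231000 = 0.0436 s = 43.6147 ms
Processing delay = 1.1 ms
Total one-way latency = 44.7147 ms


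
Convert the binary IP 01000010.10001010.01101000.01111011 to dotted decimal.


01000010 = 66
10001010 = 138
01101000 = 104
01111011 = 123
IP: 66.138.104.123


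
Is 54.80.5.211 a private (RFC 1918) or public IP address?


RFC 1918 private ranges:
  10.0.0.0/8 (10.0.0.0 - 10.255.255.255)
  172.16.0.0/12 (172.16.0.0 - 172.31.255.255)
  192.168.0.0/16 (192.168.0.0 - 192.168.255.255)
Public (not in any RFC 1918 range)


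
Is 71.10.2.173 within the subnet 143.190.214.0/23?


Subnet network: 143.190.214.0
Test IP AND mask: 71.10.2.0
No, 71.10.2.173 is not in 143.190.214.0/23


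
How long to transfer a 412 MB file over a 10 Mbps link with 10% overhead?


Effective throughput = 10 * (1 - 10/100) = 9 Mbps
File size in Mb = 412 * 8 = 3296 Mb
Time = 3296 / 9
Time = 366.2222 seconds


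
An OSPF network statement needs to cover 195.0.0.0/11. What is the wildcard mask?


Subnet mask: 255.224.0.0
Wildcard = 255.255.255.255 - subnet mask
255 - 255 = 0
255 - 224 = 31
255 - 0 = 255
255 - 0 = 255
Wildcard: 0.31.255.255


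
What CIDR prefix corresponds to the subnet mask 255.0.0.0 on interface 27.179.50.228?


Binary: 11111111.00000000.00000000.00000000
Count leading 1s
Prefix: /8


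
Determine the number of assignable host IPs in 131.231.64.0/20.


Host bits = 32 - 20 = 12
Total addresses = 2^12 = 4096
Usable = total - 2 (network and broadcast)
Usable hosts: 4094


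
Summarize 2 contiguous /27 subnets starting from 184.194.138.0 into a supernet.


Original prefix: /27
Number of subnets: 2 = 2^1
New prefix = 27 - 1 = 26
Supernet: 184.194.138.0/26


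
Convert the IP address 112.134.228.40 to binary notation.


112 = 01110000
134 = 10000110
228 = 11100100
40 = 00101000
Binary: 01110000.10000110.11100100.00101000


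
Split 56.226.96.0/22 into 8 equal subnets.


New prefix = 22 + 3 = 25
Each subnet has 128 addresses
  56.226.96.0/25
  56.226.96.128/25
  56.226.97.0/25
  56.226.97.128/25
  56.226.98.0/25
  56.226.98.128/25
  56.226.99.0/25
  56.226.99.128/25
Subnets: 56.226.96.0/25, 56.226.96.128/25, 56.226.97.0/25, 56.226.97.128/25, 56.226.98.0/25, 56.226.98.128/25, 56.226.99.0/25, 56.226.99.128/25


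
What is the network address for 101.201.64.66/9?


IP:   01100101.11001001.01000000.01000010
Mask: 11111111.10000000.00000000.00000000
AND operation:
Net:  01100101.10000000.00000000.00000000
Network: 101.128.0.0/9


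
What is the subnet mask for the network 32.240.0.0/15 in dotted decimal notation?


/15 means 15 network bits, 17 host bits
Binary: 11111111111111100000000000000000
Mask: 255.254.0.0


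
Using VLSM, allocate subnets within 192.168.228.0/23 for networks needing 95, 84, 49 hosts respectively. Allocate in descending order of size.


95 hosts -> /25 (126 usable): 192.168.228.0/25
84 hosts -> /25 (126 usable): 192.168.228.128/25
49 hosts -> /26 (62 usable): 192.168.229.0/26
Allocation: 192.168.228.0/25 (95 hosts, 126 usable); 192.168.228.128/25 (84 hosts, 126 usable); 192.168.229.0/26 (49 hosts, 62 usable)


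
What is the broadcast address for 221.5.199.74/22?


Network: 221.5.196.0/22
Host bits = 10
Set all host bits to 1:
Broadcast: 221.5.199.255


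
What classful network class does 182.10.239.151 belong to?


First octet: 182
Binary: 10110110
10xxxxxx -> Class B (128-191)
Class B, default mask 255.255.0.0 (/16)


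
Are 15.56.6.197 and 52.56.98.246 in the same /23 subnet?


Mask: 255.255.254.0
15.56.6.197 AND mask = 15.56.6.0
52.56.98.246 AND mask = 52.56.98.0
No, different subnets (15.56.6.0 vs 52.56.98.0)


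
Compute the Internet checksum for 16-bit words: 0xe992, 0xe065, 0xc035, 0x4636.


Sum all words (with carry folding):
+ 0xe992 = 0xe992
+ 0xe065 = 0xc9f8
+ 0xc035 = 0x8a2e
+ 0x4636 = 0xd064
One's complement: ~0xd064
Checksum = 0x2f9b


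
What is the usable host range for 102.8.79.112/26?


Network: 102.8.79.64
Broadcast: 102.8.79.127
First usable = network + 1
Last usable = broadcast - 1
Range: 102.8.79.65 to 102.8.79.126


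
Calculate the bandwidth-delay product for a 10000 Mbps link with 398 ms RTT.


BDP = bandwidth * RTT
= 10000 Mbps * 398 ms
= 10000 * 1e6 * 398 / 1000 bits
= 3980000000 bits
= 497500000 bytes
= 485839.8438 KB
BDP = 3980000000 bits (497500000 bytes)


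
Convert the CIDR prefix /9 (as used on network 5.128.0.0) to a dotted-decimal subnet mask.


/9 means 9 network bits, 23 host bits
Binary: 11111111100000000000000000000000
Mask: 255.128.0.0


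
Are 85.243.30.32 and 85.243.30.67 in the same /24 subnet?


Mask: 255.255.255.0
85.243.30.32 AND mask = 85.243.30.0
85.243.30.67 AND mask = 85.243.30.0
Yes, same subnet (85.243.30.0)


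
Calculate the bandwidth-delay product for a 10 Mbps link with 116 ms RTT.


BDP = bandwidth * RTT
= 10 Mbps * 116 ms
= 10 * 1e6 * 116 / 1000 bits
= 1160000 bits
= 145000 bytes
= 141.6016 KB
BDP = 1160000 bits (145000 bytes)


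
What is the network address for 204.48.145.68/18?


IP:   11001100.00110000.10010001.01000100
Mask: 11111111.11111111.11000000.00000000
AND operation:
Net:  11001100.00110000.10000000.00000000
Network: 204.48.128.0/18


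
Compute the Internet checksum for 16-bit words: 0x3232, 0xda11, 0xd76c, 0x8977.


Sum all words (with carry folding):
+ 0x3232 = 0x3232
+ 0xda11 = 0x0c44
+ 0xd76c = 0xe3b0
+ 0x8977 = 0x6d28
One's complement: ~0x6d28
Checksum = 0x92d7


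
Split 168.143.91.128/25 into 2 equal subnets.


New prefix = 25 + 1 = 26
Each subnet has 64 addresses
  168.143.91.128/26
  168.143.91.192/26
Subnets: 168.143.91.128/26, 168.143.91.192/26


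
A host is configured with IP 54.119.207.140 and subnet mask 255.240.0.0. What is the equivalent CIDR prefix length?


Binary: 11111111.11110000.00000000.00000000
Count leading 1s
Prefix: /12


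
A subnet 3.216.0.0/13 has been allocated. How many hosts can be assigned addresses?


Host bits = 32 - 13 = 19
Total addresses = 2^19 = 524288
Usable = total - 2 (network and broadcast)
Usable hosts: 524286


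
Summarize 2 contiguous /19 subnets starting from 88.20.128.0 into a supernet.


Original prefix: /19
Number of subnets: 2 = 2^1
New prefix = 19 - 1 = 18
Supernet: 88.20.128.0/18


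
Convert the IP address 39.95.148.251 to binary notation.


39 = 00100111
95 = 01011111
148 = 10010100
251 = 11111011
Binary: 00100111.01011111.10010100.11111011


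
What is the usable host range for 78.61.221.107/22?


Network: 78.61.220.0
Broadcast: 78.61.223.255
First usable = network + 1
Last usable = broadcast - 1
Range: 78.61.220.1 to 78.61.223.254


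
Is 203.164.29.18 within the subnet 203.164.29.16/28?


Subnet network: 203.164.29.16
Test IP AND mask: 203.164.29.16
Yes, 203.164.29.18 is in 203.164.29.16/28


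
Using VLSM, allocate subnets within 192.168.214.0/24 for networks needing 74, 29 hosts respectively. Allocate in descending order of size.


74 hosts -> /25 (126 usable): 192.168.214.0/25
29 hosts -> /27 (30 usable): 192.168.214.128/27
Allocation: 192.168.214.0/25 (74 hosts, 126 usable); 192.168.214.128/27 (29 hosts, 30 usable)


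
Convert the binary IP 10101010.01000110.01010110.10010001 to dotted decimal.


10101010 = 170
01000110 = 70
01010110 = 86
10010001 = 145
IP: 170.70.86.145


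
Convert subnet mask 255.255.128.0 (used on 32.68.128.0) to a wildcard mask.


Subnet mask: 255.255.128.0
Wildcard = 255.255.255.255 - subnet mask
255 - 255 = 0
255 - 255 = 0
255 - 128 = 127
255 - 0 = 255
Wildcard: 0.0.127.255


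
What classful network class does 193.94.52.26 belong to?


First octet: 193
Binary: 11000001
110xxxxx -> Class C (192-223)
Class C, default mask 255.255.255.0 (/24)


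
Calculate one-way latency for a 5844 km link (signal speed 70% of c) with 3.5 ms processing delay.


Speed = 0.7 * 3e5 km/s = 210000 km/s
Propagation delay = 5844 / 210000 = 0.0278 s = 27.8286 ms
Processing delay = 3.5 ms
Total one-way latency = 31.3286 ms


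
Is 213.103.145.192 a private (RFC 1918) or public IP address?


RFC 1918 private ranges:
  10.0.0.0/8 (10.0.0.0 - 10.255.255.255)
  172.16.0.0/12 (172.16.0.0 - 172.31.255.255)
  192.168.0.0/16 (192.168.0.0 - 192.168.255.255)
Public (not in any RFC 1918 range)


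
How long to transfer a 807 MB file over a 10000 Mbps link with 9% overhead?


Effective throughput = 10000 * (1 - 9/100) = 9100 Mbps
File size in Mb = 807 * 8 = 6456 Mb
Time = 6456 / 9100
Time = 0.7095 seconds


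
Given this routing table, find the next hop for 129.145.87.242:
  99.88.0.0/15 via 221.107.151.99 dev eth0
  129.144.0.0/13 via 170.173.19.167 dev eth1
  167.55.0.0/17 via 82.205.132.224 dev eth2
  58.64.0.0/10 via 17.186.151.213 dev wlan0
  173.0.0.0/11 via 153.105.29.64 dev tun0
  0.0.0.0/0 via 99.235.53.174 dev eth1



Longest prefix match for 129.145.87.242:
  /15 99.88.0.0: no
  /13 129.144.0.0: MATCH
  /17 167.55.0.0: no
  /10 58.64.0.0: no
  /11 173.0.0.0: no
  /0 0.0.0.0: MATCH
Selected: next-hop 170.173.19.167 via eth1 (matched /13)


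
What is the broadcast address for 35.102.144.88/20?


Network: 35.102.144.0/20
Host bits = 12
Set all host bits to 1:
Broadcast: 35.102.159.255


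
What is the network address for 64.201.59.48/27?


IP:   01000000.11001001.00111011.00110000
Mask: 11111111.11111111.11111111.11100000
AND operation:
Net:  01000000.11001001.00111011.00100000
Network: 64.201.59.32/27


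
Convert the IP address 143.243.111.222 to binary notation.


143 = 10001111
243 = 11110011
111 = 01101111
222 = 11011110
Binary: 10001111.11110011.01101111.11011110


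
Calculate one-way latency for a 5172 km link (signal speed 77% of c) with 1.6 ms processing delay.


Speed = 0.77 * 3e5 km/s = 231000 km/s
Propagation delay = 5172 / 231000 = 0.0224 s = 22.3896 ms
Processing delay = 1.6 ms
Total one-way latency = 23.9896 ms


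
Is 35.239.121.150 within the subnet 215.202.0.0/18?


Subnet network: 215.202.0.0
Test IP AND mask: 35.239.64.0
No, 35.239.121.150 is not in 215.202.0.0/18


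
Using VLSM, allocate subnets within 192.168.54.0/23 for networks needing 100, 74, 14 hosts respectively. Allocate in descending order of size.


100 hosts -> /25 (126 usable): 192.168.54.0/25
74 hosts -> /25 (126 usable): 192.168.54.128/25
14 hosts -> /28 (14 usable): 192.168.55.0/28
Allocation: 192.168.54.0/25 (100 hosts, 126 usable); 192.168.54.128/25 (74 hosts, 126 usable); 192.168.55.0/28 (14 hosts, 14 usable)


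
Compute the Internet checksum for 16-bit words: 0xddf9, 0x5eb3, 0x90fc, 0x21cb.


Sum all words (with carry folding):
+ 0xddf9 = 0xddf9
+ 0x5eb3 = 0x3cad
+ 0x90fc = 0xcda9
+ 0x21cb = 0xef74
One's complement: ~0xef74
Checksum = 0x108b


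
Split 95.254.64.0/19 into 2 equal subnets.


New prefix = 19 + 1 = 20
Each subnet has 4096 addresses
  95.254.64.0/20
  95.254.80.0/20
Subnets: 95.254.64.0/20, 95.254.80.0/20


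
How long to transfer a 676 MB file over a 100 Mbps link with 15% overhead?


Effective throughput = 100 * (1 - 15/100) = 85 Mbps
File size in Mb = 676 * 8 = 5408 Mb
Time = 5408 / 85
Time = 63.6235 seconds


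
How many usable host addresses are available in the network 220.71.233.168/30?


Host bits = 32 - 30 = 2
Total addresses = 2^2 = 4
Usable = total - 2 (network and broadcast)
Usable hosts: 2


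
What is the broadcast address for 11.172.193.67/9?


Network: 11.128.0.0/9
Host bits = 23
Set all host bits to 1:
Broadcast: 11.255.255.255


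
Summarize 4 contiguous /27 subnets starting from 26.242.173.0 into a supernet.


Original prefix: /27
Number of subnets: 4 = 2^2
New prefix = 27 - 2 = 25
Supernet: 26.242.173.0/25


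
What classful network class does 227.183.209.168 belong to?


First octet: 227
Binary: 11100011
1110xxxx -> Class D (224-239)
Class D (multicast), default mask N/A


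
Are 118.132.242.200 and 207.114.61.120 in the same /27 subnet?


Mask: 255.255.255.224
118.132.242.200 AND mask = 118.132.242.192
207.114.61.120 AND mask = 207.114.61.96
No, different subnets (118.132.242.192 vs 207.114.61.96)


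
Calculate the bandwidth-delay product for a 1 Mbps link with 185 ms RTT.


BDP = bandwidth * RTT
= 1 Mbps * 185 ms
= 1 * 1e6 * 185 / 1000 bits
= 185000 bits
= 23125 bytes
= 22.583 KB
BDP = 185000 bits (23125 bytes)


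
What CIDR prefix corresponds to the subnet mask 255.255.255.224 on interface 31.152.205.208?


Binary: 11111111.11111111.11111111.11100000
Count leading 1s
Prefix: /27


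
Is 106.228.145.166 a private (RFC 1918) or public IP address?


RFC 1918 private ranges:
  10.0.0.0/8 (10.0.0.0 - 10.255.255.255)
  172.16.0.0/12 (172.16.0.0 - 172.31.255.255)
  192.168.0.0/16 (192.168.0.0 - 192.168.255.255)
Public (not in any RFC 1918 range)


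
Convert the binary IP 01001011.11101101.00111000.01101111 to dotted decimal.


01001011 = 75
11101101 = 237
00111000 = 56
01101111 = 111
IP: 75.237.56.111


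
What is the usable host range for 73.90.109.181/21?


Network: 73.90.104.0
Broadcast: 73.90.111.255
First usable = network + 1
Last usable = broadcast - 1
Range: 73.90.104.1 to 73.90.111.254


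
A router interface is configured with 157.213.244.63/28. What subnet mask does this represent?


/28 means 28 network bits, 4 host bits
Binary: 11111111111111111111111111110000
Mask: 255.255.255.240


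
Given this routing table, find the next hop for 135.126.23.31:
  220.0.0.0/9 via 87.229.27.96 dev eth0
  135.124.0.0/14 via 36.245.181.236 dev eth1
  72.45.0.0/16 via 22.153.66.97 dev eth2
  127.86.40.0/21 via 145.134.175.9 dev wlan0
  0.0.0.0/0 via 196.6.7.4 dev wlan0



Longest prefix match for 135.126.23.31:
  /9 220.0.0.0: no
  /14 135.124.0.0: MATCH
  /16 72.45.0.0: no
  /21 127.86.40.0: no
  /0 0.0.0.0: MATCH
Selected: next-hop 36.245.181.236 via eth1 (matched /14)


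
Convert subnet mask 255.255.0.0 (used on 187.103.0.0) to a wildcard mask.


Subnet mask: 255.255.0.0
Wildcard = 255.255.255.255 - subnet mask
255 - 255 = 0
255 - 255 = 0
255 - 0 = 255
255 - 0 = 255
Wildcard: 0.0.255.255


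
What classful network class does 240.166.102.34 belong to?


First octet: 240
Binary: 11110000
1111xxxx -> Class E (240-255)
Class E (reserved), default mask N/A


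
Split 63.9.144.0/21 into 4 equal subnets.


New prefix = 21 + 2 = 23
Each subnet has 512 addresses
  63.9.144.0/23
  63.9.146.0/23
  63.9.148.0/23
  63.9.150.0/23
Subnets: 63.9.144.0/23, 63.9.146.0/23, 63.9.148.0/23, 63.9.150.0/23


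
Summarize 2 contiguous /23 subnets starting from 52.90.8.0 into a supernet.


Original prefix: /23
Number of subnets: 2 = 2^1
New prefix = 23 - 1 = 22
Supernet: 52.90.8.0/22


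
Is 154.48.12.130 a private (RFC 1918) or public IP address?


RFC 1918 private ranges:
  10.0.0.0/8 (10.0.0.0 - 10.255.255.255)
  172.16.0.0/12 (172.16.0.0 - 172.31.255.255)
  192.168.0.0/16 (192.168.0.0 - 192.168.255.255)
Public (not in any RFC 1918 range)


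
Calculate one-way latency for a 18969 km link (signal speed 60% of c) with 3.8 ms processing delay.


Speed = 0.6 * 3e5 km/s = 180000 km/s
Propagation delay = 18969 / 180000 = 0.1054 s = 105.3833 ms
Processing delay = 3.8 ms
Total one-way latency = 109.1833 ms


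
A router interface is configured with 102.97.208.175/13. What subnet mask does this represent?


/13 means 13 network bits, 19 host bits
Binary: 11111111111110000000000000000000
Mask: 255.248.0.0


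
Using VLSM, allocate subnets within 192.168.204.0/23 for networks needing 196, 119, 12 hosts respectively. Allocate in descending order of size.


196 hosts -> /24 (254 usable): 192.168.204.0/24
119 hosts -> /25 (126 usable): 192.168.205.0/25
12 hosts -> /28 (14 usable): 192.168.205.128/28
Allocation: 192.168.204.0/24 (196 hosts, 254 usable); 192.168.205.0/25 (119 hosts, 126 usable); 192.168.205.128/28 (12 hosts, 14 usable)


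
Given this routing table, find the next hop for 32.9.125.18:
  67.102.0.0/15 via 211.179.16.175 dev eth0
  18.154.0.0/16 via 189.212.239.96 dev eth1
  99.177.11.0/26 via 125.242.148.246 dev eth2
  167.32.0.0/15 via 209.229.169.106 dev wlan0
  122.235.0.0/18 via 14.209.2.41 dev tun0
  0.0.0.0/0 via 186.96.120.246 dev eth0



Longest prefix match for 32.9.125.18:
  /15 67.102.0.0: no
  /16 18.154.0.0: no
  /26 99.177.11.0: no
  /15 167.32.0.0: no
  /18 122.235.0.0: no
  /0 0.0.0.0: MATCH
Selected: next-hop 186.96.120.246 via eth0 (matched /0)


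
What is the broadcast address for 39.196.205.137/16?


Network: 39.196.0.0/16
Host bits = 16
Set all host bits to 1:
Broadcast: 39.196.255.255


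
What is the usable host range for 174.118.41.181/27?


Network: 174.118.41.160
Broadcast: 174.118.41.191
First usable = network + 1
Last usable = broadcast - 1
Range: 174.118.41.161 to 174.118.41.190
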